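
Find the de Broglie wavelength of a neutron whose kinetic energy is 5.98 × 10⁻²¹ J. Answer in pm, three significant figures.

p = √(2mKE) = √(2 × 1.675 × 10⁻²⁷ × 5.980 × 10⁻²¹) = 4.476 × 10⁻²⁴ kg·m/s.
λ = h/p = 6.626 × 10⁻³⁴ / 4.476 × 10⁻²⁴ = 1.48 × 10⁻¹⁰ m = 148 pm.

λ = 148 pm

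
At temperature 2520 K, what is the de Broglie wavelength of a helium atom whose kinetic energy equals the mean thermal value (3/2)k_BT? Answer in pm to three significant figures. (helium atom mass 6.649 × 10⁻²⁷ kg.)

KE = (3/2)k_BT = 1.5 × 1.381 × 10⁻²³ × 2520 = 5.220 × 10⁻²⁰ J.
p = √(2mKE) = √(2 × 6.649 × 10⁻²⁷ × 5.220 × 10⁻²⁰) = 2.635 × 10⁻²³ kg·m/s.
λ = h/p = 2.51 × 10⁻¹¹ m = 25.1 pm.

λ = 25.1 pm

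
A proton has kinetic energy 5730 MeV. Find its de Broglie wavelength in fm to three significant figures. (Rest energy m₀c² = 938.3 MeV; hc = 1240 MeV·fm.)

λ = 0.188 fm

Total energy E = KE + m₀c² = 5730 + 938.3 = 6668.3 MeV.
(pc)² = E² − (m₀c²)² = (6668.3)² − (938.3)² = 4.359 × 10⁷ MeV², so pc = 6602 MeV.
λ = hc/(pc) = 1240 MeV·fm / 6602 MeV = 0.188 fm.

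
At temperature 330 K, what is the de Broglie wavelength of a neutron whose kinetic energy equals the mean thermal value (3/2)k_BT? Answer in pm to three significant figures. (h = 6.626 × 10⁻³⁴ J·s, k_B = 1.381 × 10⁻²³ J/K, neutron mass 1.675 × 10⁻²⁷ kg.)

λ = 138 pm

KE = (3/2)k_BT = 1.5 × 1.381 × 10⁻²³ × 330 = 6.836 × 10⁻²¹ J.
p = √(2mKE) = √(2 × 1.675 × 10⁻²⁷ × 6.836 × 10⁻²¹) = 4.785 × 10⁻²⁴ kg·m/s.
λ = h/p = 1.38 × 10⁻¹⁰ m = 138 pm.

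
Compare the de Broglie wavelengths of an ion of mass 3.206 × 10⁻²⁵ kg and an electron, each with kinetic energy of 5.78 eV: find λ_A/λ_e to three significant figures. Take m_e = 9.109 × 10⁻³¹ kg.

λ_A/λ_e = 1.69 × 10⁻³

At fixed KE, p = √(2mKE) so λ = h/p ∝ 1/√m.
λ_A/λ_e = √(m_e/m_A) = √(9.109 × 10⁻³¹/3.206 × 10⁻²⁵) = √(2.841 × 10⁻⁶) = 1.69 × 10⁻³.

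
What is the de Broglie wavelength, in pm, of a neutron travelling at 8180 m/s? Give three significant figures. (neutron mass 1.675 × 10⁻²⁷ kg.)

p = mv = 1.675 × 10⁻²⁷ × 8180 = 1.370 × 10⁻²³ kg·m/s.
λ = h/p = 6.626 × 10⁻³⁴ / 1.370 × 10⁻²³ = 4.84 × 10⁻¹¹ m = 48.4 pm.

λ = 48.4 pm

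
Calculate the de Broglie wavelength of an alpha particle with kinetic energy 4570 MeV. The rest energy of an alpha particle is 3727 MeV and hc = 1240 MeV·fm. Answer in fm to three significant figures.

λ = 0.167 fm

Total energy E = KE + m₀c² = 4570 + 3727 = 8297 MeV.
(pc)² = E² − (m₀c²)² = (8297)² − (3727)² = 5.495 × 10⁷ MeV², so pc = 7413 MeV.
λ = hc/(pc) = 1240 MeV·fm / 7413 MeV = 0.167 fm.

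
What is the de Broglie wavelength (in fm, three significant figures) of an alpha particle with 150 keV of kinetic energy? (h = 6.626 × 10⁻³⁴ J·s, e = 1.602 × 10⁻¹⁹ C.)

KE = 150 keV = 2.403 × 10⁻¹⁴ J.
p = √(2mKE) = √(2 × 6.645 × 10⁻²⁷ × 2.403 × 10⁻¹⁴) = 1.787 × 10⁻²⁰ kg·m/s.
λ = h/p = 6.626 × 10⁻³⁴ / 1.787 × 10⁻²⁰ = 3.71 × 10⁻¹⁴ m = 37.1 fm.

λ = 37.1 fm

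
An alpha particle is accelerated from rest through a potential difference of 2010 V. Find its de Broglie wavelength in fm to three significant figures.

λ = 226 fm

KE = 2eV = 2 × 1.602 × 10⁻¹⁹ × 2010 = 6.440 × 10⁻¹⁶ J.
p = √(2mKE) = √(2 × 6.645 × 10⁻²⁷ × 6.440 × 10⁻¹⁶) = 2.926 × 10⁻²¹ kg·m/s.
λ = h/p = 6.626 × 10⁻³⁴ / 2.926 × 10⁻²¹ = 2.26 × 10⁻¹³ m = 226 fm.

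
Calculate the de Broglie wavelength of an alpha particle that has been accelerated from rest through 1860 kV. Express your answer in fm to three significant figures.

λ = 7.45 fm

KE = 2eV = 2 × 1.602 × 10⁻¹⁹ × 1.860 × 10⁶ = 5.959 × 10⁻¹³ J.
p = √(2mKE) = √(2 × 6.645 × 10⁻²⁷ × 5.959 × 10⁻¹³) = 8.899 × 10⁻²⁰ kg·m/s.
λ = h/p = 6.626 × 10⁻³⁴ / 8.899 × 10⁻²⁰ = 7.45 × 10⁻¹⁵ m = 7.45 fm.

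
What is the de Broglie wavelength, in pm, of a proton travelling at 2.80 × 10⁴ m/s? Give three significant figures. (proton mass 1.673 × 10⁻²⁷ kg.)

p = mv = 1.673 × 10⁻²⁷ × 2.80 × 10⁴ = 4.684 × 10⁻²³ kg·m/s.
λ = h/p = 6.626 × 10⁻³⁴ / 4.684 × 10⁻²³ = 1.41 × 10⁻¹¹ m = 14.1 pm.

λ = 14.1 pm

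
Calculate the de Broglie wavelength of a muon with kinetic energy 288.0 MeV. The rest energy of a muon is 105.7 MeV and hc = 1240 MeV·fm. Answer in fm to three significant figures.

Total energy E = KE + m₀c² = 288.0 + 105.7 = 393.7 MeV.
(pc)² = E² − (m₀c²)² = (393.7)² − (105.7)² = 1.438 × 10⁵ MeV², so pc = 379.2 MeV.
λ = hc/(pc) = 1240 MeV·fm / 379.2 MeV = 3.27 fm.

λ = 3.27 fm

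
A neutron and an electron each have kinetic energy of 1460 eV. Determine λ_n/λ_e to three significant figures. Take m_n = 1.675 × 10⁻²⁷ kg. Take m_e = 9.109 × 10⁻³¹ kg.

At fixed KE, p = √(2mKE) so λ = h/p ∝ 1/√m.
λ_n/λ_e = √(m_e/m_n) = √(9.109 × 10⁻³¹/1.675 × 10⁻²⁷) = √(5.438 × 10⁻⁴) = 0.0233.

λ_n/λ_e = 0.0233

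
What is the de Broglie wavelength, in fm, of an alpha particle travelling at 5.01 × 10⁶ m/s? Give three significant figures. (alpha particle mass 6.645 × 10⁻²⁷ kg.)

λ = 19.9 fm

p = mv = 6.645 × 10⁻²⁷ × 5.01 × 10⁶ = 3.329 × 10⁻²⁰ kg·m/s.
λ = h/p = 6.626 × 10⁻³⁴ / 3.329 × 10⁻²⁰ = 1.99 × 10⁻¹⁴ m = 19.9 fm.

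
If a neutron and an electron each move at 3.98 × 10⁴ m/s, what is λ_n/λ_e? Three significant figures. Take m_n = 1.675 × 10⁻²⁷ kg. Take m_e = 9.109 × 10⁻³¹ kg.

At fixed v, p = mv so λ = h/(mv) ∝ 1/m.
λ_n/λ_e = m_e/m_n = 9.109 × 10⁻³¹/1.675 × 10⁻²⁷ = 5.44 × 10⁻⁴.

λ_n/λ_e = 5.44 × 10⁻⁴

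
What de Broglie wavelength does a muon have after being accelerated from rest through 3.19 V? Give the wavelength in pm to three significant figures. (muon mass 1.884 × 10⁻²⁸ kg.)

λ = 47.7 pm

KE = eV = 1.602 × 10⁻¹⁹ × 3.190 = 5.110 × 10⁻¹⁹ J.
p = √(2mKE) = √(2 × 1.884 × 10⁻²⁸ × 5.110 × 10⁻¹⁹) = 1.388 × 10⁻²³ kg·m/s.
λ = h/p = 6.626 × 10⁻³⁴ / 1.388 × 10⁻²³ = 4.77 × 10⁻¹¹ m = 47.7 pm.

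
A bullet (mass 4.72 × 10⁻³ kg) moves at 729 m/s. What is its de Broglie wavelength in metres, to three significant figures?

λ = 1.93 × 10⁻³⁴ m

p = mv = 4.72 × 10⁻³ × 729 = 3.441 kg·m/s.
λ = h/p = 6.626 × 10⁻³⁴ / 3.441 = 1.93 × 10⁻³⁴ m.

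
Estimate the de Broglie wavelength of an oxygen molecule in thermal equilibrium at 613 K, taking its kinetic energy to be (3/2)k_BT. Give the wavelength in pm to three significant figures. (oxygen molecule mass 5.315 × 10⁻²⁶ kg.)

λ = 18.0 pm

KE = (3/2)k_BT = 1.5 × 1.381 × 10⁻²³ × 613 = 1.270 × 10⁻²⁰ J.
p = √(2mKE) = √(2 × 5.315 × 10⁻²⁶ × 1.270 × 10⁻²⁰) = 3.674 × 10⁻²³ kg·m/s.
λ = h/p = 1.80 × 10⁻¹¹ m = 18.0 pm.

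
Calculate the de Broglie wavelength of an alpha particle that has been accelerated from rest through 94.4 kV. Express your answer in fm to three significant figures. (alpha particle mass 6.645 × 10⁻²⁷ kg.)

KE = 2eV = 2 × 1.602 × 10⁻¹⁹ × 9.440 × 10⁴ = 3.025 × 10⁻¹⁴ J.
p = √(2mKE) = √(2 × 6.645 × 10⁻²⁷ × 3.025 × 10⁻¹⁴) = 2.005 × 10⁻²⁰ kg·m/s.
λ = h/p = 6.626 × 10⁻³⁴ / 2.005 × 10⁻²⁰ = 3.30 × 10⁻¹⁴ m = 33.0 fm.

λ = 33.0 fm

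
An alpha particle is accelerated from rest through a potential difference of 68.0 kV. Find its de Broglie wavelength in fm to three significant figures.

λ = 38.9 fm

KE = 2eV = 2 × 1.602 × 10⁻¹⁹ × 6.800 × 10⁴ = 2.179 × 10⁻¹⁴ J.
p = √(2mKE) = √(2 × 6.645 × 10⁻²⁷ × 2.179 × 10⁻¹⁴) = 1.702 × 10⁻²⁰ kg·m/s.
λ = h/p = 6.626 × 10⁻³⁴ / 1.702 × 10⁻²⁰ = 3.89 × 10⁻¹⁴ m = 38.9 fm.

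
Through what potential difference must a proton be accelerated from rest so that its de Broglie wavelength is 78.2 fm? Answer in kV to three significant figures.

p = h/λ = 6.626 × 10⁻³⁴ / 7.820 × 10⁻¹⁴ = 8.473 × 10⁻²¹ kg·m/s.
KE = p²/(2m) = 2.146 × 10⁻¹⁴ J.
V = KE/e = 2.146 × 10⁻¹⁴ / (1.602 × 10⁻¹⁹) = 134 kV.

V = 134 kV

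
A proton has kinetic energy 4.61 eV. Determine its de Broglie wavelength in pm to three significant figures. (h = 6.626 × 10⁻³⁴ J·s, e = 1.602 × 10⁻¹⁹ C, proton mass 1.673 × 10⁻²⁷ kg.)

λ = 13.3 pm

KE = 4.61 eV = 7.385 × 10⁻¹⁹ J.
p = √(2mKE) = √(2 × 1.673 × 10⁻²⁷ × 7.385 × 10⁻¹⁹) = 4.971 × 10⁻²³ kg·m/s.
λ = h/p = 6.626 × 10⁻³⁴ / 4.971 × 10⁻²³ = 1.33 × 10⁻¹¹ m = 13.3 pm.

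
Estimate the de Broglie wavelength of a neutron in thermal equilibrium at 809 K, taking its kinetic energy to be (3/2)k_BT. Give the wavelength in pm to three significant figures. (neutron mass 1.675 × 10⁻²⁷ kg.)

KE = (3/2)k_BT = 1.5 × 1.381 × 10⁻²³ × 809 = 1.676 × 10⁻²⁰ J.
p = √(2mKE) = √(2 × 1.675 × 10⁻²⁷ × 1.676 × 10⁻²⁰) = 7.493 × 10⁻²⁴ kg·m/s.
λ = h/p = 8.84 × 10⁻¹¹ m = 88.4 pm.

λ = 88.4 pm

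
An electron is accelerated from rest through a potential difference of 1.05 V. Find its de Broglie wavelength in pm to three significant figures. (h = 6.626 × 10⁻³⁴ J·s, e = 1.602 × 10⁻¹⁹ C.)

KE = eV = 1.602 × 10⁻¹⁹ × 1.050 = 1.682 × 10⁻¹⁹ J.
p = √(2mKE) = √(2 × 9.109 × 10⁻³¹ × 1.682 × 10⁻¹⁹) = 5.536 × 10⁻²⁵ kg·m/s.
λ = h/p = 6.626 × 10⁻³⁴ / 5.536 × 10⁻²⁵ = 1.20 × 10⁻⁹ m = 1200 pm.

λ = 1200 pm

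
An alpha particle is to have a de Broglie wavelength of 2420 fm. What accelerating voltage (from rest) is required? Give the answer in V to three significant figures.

V = 17.6 V

p = h/λ = 6.626 × 10⁻³⁴ / 2.420 × 10⁻¹² = 2.738 × 10⁻²² kg·m/s.
KE = p²/(2m) = 5.641 × 10⁻¹⁸ J.
V = KE/2e = 5.641 × 10⁻¹⁸ / (2 × 1.602 × 10⁻¹⁹) = 17.6 V.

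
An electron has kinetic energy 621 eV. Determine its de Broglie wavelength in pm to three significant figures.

λ = 49.2 pm

KE = 621 eV = 9.948 × 10⁻¹⁷ J.
p = √(2mKE) = √(2 × 9.109 × 10⁻³¹ × 9.948 × 10⁻¹⁷) = 1.346 × 10⁻²³ kg·m/s.
λ = h/p = 6.626 × 10⁻³⁴ / 1.346 × 10⁻²³ = 4.92 × 10⁻¹¹ m = 49.2 pm.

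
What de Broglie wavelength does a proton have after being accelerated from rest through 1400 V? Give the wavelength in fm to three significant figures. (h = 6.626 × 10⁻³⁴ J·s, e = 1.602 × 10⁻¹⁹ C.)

λ = 765 fm

KE = eV = 1.602 × 10⁻¹⁹ × 1400 = 2.243 × 10⁻¹⁶ J.
p = √(2mKE) = √(2 × 1.673 × 10⁻²⁷ × 2.243 × 10⁻¹⁶) = 8.663 × 10⁻²² kg·m/s.
λ = h/p = 6.626 × 10⁻³⁴ / 8.663 × 10⁻²² = 7.65 × 10⁻¹³ m = 765 fm.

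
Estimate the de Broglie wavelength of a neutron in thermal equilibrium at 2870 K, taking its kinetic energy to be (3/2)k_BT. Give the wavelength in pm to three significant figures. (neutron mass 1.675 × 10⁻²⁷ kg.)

λ = 47.0 pm

KE = (3/2)k_BT = 1.5 × 1.381 × 10⁻²³ × 2870 = 5.945 × 10⁻²⁰ J.
p = √(2mKE) = √(2 × 1.675 × 10⁻²⁷ × 5.945 × 10⁻²⁰) = 1.411 × 10⁻²³ kg·m/s.
λ = h/p = 4.70 × 10⁻¹¹ m = 47.0 pm.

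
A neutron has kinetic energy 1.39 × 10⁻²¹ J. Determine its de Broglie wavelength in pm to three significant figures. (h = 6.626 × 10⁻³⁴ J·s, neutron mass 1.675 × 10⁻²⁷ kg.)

p = √(2mKE) = √(2 × 1.675 × 10⁻²⁷ × 1.390 × 10⁻²¹) = 2.158 × 10⁻²⁴ kg·m/s.
λ = h/p = 6.626 × 10⁻³⁴ / 2.158 × 10⁻²⁴ = 3.07 × 10⁻¹⁰ m = 307 pm.

λ = 307 pm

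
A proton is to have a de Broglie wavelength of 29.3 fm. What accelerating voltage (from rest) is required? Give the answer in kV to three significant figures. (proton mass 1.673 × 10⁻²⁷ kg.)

V = 954 kV

p = h/λ = 6.626 × 10⁻³⁴ / 2.930 × 10⁻¹⁴ = 2.261 × 10⁻²⁰ kg·m/s.
KE = p²/(2m) = 1.528 × 10⁻¹³ J.
V = KE/e = 1.528 × 10⁻¹³ / (1.602 × 10⁻¹⁹) = 954 kV.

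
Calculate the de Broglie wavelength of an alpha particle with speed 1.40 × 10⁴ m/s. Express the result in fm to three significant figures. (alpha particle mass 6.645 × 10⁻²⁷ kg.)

p = mv = 6.645 × 10⁻²⁷ × 1.40 × 10⁴ = 9.303 × 10⁻²³ kg·m/s.
λ = h/p = 6.626 × 10⁻³⁴ / 9.303 × 10⁻²³ = 7.12 × 10⁻¹² m = 7120 fm.

λ = 7120 fm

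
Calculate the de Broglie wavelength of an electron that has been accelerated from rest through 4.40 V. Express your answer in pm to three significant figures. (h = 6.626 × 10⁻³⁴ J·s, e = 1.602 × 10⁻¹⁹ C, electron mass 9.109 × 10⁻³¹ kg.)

KE = eV = 1.602 × 10⁻¹⁹ × 4.400 = 7.049 × 10⁻¹⁹ J.
p = √(2mKE) = √(2 × 9.109 × 10⁻³¹ × 7.049 × 10⁻¹⁹) = 1.133 × 10⁻²⁴ kg·m/s.
λ = h/p = 6.626 × 10⁻³⁴ / 1.133 × 10⁻²⁴ = 5.85 × 10⁻¹⁰ m = 585 pm.

λ = 585 pm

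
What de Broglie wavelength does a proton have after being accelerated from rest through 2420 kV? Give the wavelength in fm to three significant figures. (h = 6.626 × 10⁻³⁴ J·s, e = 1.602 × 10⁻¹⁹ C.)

KE = eV = 1.602 × 10⁻¹⁹ × 2.420 × 10⁶ = 3.877 × 10⁻¹³ J.
p = √(2mKE) = √(2 × 1.673 × 10⁻²⁷ × 3.877 × 10⁻¹³) = 3.602 × 10⁻²⁰ kg·m/s.
λ = h/p = 6.626 × 10⁻³⁴ / 3.602 × 10⁻²⁰ = 1.84 × 10⁻¹⁴ m = 18.4 fm.

λ = 18.4 fm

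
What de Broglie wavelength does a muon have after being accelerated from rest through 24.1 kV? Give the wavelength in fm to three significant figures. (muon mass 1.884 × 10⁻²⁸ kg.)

λ = 549 fm

KE = eV = 1.602 × 10⁻¹⁹ × 2.410 × 10⁴ = 3.861 × 10⁻¹⁵ J.
p = √(2mKE) = √(2 × 1.884 × 10⁻²⁸ × 3.861 × 10⁻¹⁵) = 1.206 × 10⁻²¹ kg·m/s.
λ = h/p = 6.626 × 10⁻³⁴ / 1.206 × 10⁻²¹ = 5.49 × 10⁻¹³ m = 549 fm.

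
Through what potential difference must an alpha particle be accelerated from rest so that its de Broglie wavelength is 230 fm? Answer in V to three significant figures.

p = h/λ = 6.626 × 10⁻³⁴ / 2.300 × 10⁻¹³ = 2.881 × 10⁻²¹ kg·m/s.
KE = p²/(2m) = 6.245 × 10⁻¹⁶ J.
V = KE/2e = 6.245 × 10⁻¹⁶ / (2 × 1.602 × 10⁻¹⁹) = 1950 V.

V = 1950 V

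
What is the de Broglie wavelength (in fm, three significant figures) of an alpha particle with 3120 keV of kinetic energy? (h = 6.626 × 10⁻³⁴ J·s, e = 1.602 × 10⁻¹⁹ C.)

KE = 3120 keV = 4.998 × 10⁻¹³ J.
p = √(2mKE) = √(2 × 6.645 × 10⁻²⁷ × 4.998 × 10⁻¹³) = 8.150 × 10⁻²⁰ kg·m/s.
λ = h/p = 6.626 × 10⁻³⁴ / 8.150 × 10⁻²⁰ = 8.13 × 10⁻¹⁵ m = 8.13 fm.

λ = 8.13 fm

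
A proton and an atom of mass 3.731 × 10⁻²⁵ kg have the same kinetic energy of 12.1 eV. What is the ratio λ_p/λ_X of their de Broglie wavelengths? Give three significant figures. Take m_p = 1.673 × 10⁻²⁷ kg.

At fixed KE, p = √(2mKE) so λ = h/p ∝ 1/√m.
λ_p/λ_X = √(m_X/m_p) = √(3.731 × 10⁻²⁵/1.673 × 10⁻²⁷) = √(223.0) = 14.9.

λ_p/λ_X = 14.9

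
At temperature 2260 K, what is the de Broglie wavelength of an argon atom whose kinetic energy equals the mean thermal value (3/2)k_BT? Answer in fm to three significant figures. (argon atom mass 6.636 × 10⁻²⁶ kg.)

λ = 8410 fm

KE = (3/2)k_BT = 1.5 × 1.381 × 10⁻²³ × 2260 = 4.682 × 10⁻²⁰ J.
p = √(2mKE) = √(2 × 6.636 × 10⁻²⁶ × 4.682 × 10⁻²⁰) = 7.883 × 10⁻²³ kg·m/s.
λ = h/p = 8.41 × 10⁻¹² m = 8410 fm.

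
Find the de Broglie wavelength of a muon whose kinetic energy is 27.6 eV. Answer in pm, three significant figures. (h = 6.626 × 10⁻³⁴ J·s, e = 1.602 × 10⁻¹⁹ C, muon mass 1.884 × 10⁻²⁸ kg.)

λ = 16.2 pm

KE = 27.6 eV = 4.422 × 10⁻¹⁸ J.
p = √(2mKE) = √(2 × 1.884 × 10⁻²⁸ × 4.422 × 10⁻¹⁸) = 4.082 × 10⁻²³ kg·m/s.
λ = h/p = 6.626 × 10⁻³⁴ / 4.082 × 10⁻²³ = 1.62 × 10⁻¹¹ m = 16.2 pm.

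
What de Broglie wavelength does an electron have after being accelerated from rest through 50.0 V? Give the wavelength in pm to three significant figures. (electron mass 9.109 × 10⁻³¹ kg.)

KE = eV = 1.602 × 10⁻¹⁹ × 50.00 = 8.010 × 10⁻¹⁸ J.
p = √(2mKE) = √(2 × 9.109 × 10⁻³¹ × 8.010 × 10⁻¹⁸) = 3.820 × 10⁻²⁴ kg·m/s.
λ = h/p = 6.626 × 10⁻³⁴ / 3.820 × 10⁻²⁴ = 1.73 × 10⁻¹⁰ m = 173 pm.

λ = 173 pm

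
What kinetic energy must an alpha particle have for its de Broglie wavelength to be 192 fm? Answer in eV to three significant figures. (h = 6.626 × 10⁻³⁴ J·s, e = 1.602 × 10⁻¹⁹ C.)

KE = 5590 eV

p = h/λ = 6.626 × 10⁻³⁴ / 1.920 × 10⁻¹³ = 3.451 × 10⁻²¹ kg·m/s.
KE = p²/(2m) = (3.451 × 10⁻²¹)² / (2 × 6.645 × 10⁻²⁷) = 8.961 × 10⁻¹⁶ J = 5590 eV.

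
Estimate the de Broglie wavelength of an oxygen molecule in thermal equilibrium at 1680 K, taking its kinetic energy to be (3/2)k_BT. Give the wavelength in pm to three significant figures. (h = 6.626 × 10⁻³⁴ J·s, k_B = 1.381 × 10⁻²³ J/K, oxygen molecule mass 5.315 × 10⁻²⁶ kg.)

λ = 10.9 pm

KE = (3/2)k_BT = 1.5 × 1.381 × 10⁻²³ × 1680 = 3.480 × 10⁻²⁰ J.
p = √(2mKE) = √(2 × 5.315 × 10⁻²⁶ × 3.480 × 10⁻²⁰) = 6.082 × 10⁻²³ kg·m/s.
λ = h/p = 1.09 × 10⁻¹¹ m = 10.9 pm.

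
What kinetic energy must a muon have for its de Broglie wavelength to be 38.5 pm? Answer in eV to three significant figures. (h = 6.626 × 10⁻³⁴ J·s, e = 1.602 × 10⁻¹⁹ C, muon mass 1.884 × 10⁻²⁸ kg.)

p = h/λ = 6.626 × 10⁻³⁴ / 3.850 × 10⁻¹¹ = 1.721 × 10⁻²³ kg·m/s.
KE = p²/(2m) = (1.721 × 10⁻²³)² / (2 × 1.884 × 10⁻²⁸) = 7.861 × 10⁻¹⁹ J = 4.91 eV.

KE = 4.91 eV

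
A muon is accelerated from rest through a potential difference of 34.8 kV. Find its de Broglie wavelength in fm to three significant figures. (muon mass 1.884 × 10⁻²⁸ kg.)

λ = 457 fm

KE = eV = 1.602 × 10⁻¹⁹ × 3.480 × 10⁴ = 5.575 × 10⁻¹⁵ J.
p = √(2mKE) = √(2 × 1.884 × 10⁻²⁸ × 5.575 × 10⁻¹⁵) = 1.449 × 10⁻²¹ kg·m/s.
λ = h/p = 6.626 × 10⁻³⁴ / 1.449 × 10⁻²¹ = 4.57 × 10⁻¹³ m = 457 fm.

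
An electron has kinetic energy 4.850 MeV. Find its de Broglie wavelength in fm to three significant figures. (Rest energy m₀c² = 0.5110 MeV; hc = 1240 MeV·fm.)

Total energy E = KE + m₀c² = 4.850 + 0.5110 = 5.3610 MeV.
(pc)² = E² − (m₀c²)² = (5.3610)² − (0.5110)² = 28.48 MeV², so pc = 5.337 MeV.
λ = hc/(pc) = 1240 MeV·fm / 5.337 MeV = 232 fm.

λ = 232 fm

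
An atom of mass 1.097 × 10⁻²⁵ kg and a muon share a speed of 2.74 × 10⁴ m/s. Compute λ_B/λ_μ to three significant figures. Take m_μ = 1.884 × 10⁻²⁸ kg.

λ_B/λ_μ = 1.72 × 10⁻³

At fixed v, p = mv so λ = h/(mv) ∝ 1/m.
λ_B/λ_μ = m_μ/m_B = 1.884 × 10⁻²⁸/1.097 × 10⁻²⁵ = 1.72 × 10⁻³.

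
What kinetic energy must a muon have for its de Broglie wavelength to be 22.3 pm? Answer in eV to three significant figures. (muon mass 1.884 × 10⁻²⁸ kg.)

p = h/λ = 6.626 × 10⁻³⁴ / 2.230 × 10⁻¹¹ = 2.971 × 10⁻²³ kg·m/s.
KE = p²/(2m) = (2.971 × 10⁻²³)² / (2 × 1.884 × 10⁻²⁸) = 2.343 × 10⁻¹⁸ J = 14.6 eV.

KE = 14.6 eV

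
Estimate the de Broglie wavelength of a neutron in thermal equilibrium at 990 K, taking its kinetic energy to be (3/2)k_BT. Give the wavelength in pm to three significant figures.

λ = 79.9 pm

KE = (3/2)k_BT = 1.5 × 1.381 × 10⁻²³ × 990 = 2.051 × 10⁻²⁰ J.
p = √(2mKE) = √(2 × 1.675 × 10⁻²⁷ × 2.051 × 10⁻²⁰) = 8.289 × 10⁻²⁴ kg·m/s.
λ = h/p = 7.99 × 10⁻¹¹ m = 79.9 pm.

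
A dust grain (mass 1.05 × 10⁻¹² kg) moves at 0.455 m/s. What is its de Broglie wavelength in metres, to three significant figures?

p = mv = 1.05 × 10⁻¹² × 0.455 = 4.778 × 10⁻¹³ kg·m/s.
λ = h/p = 6.626 × 10⁻³⁴ / 4.778 × 10⁻¹³ = 1.39 × 10⁻²¹ m.

λ = 1.39 × 10⁻²¹ m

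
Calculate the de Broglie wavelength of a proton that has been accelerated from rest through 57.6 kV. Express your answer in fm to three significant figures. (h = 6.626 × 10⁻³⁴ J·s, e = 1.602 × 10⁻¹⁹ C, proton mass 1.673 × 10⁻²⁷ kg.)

KE = eV = 1.602 × 10⁻¹⁹ × 5.760 × 10⁴ = 9.228 × 10⁻¹⁵ J.
p = √(2mKE) = √(2 × 1.673 × 10⁻²⁷ × 9.228 × 10⁻¹⁵) = 5.557 × 10⁻²¹ kg·m/s.
λ = h/p = 6.626 × 10⁻³⁴ / 5.557 × 10⁻²¹ = 1.19 × 10⁻¹³ m = 119 fm.

λ = 119 fm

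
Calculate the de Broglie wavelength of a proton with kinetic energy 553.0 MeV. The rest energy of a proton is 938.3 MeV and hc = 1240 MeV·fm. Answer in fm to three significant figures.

λ = 1.07 fm

Total energy E = KE + m₀c² = 553.0 + 938.3 = 1491.3 MeV.
(pc)² = E² − (m₀c²)² = (1491.3)² − (938.3)² = 1.344 × 10⁶ MeV², so pc = 1159 MeV.
λ = hc/(pc) = 1240 MeV·fm / 1159 MeV = 1.07 fm.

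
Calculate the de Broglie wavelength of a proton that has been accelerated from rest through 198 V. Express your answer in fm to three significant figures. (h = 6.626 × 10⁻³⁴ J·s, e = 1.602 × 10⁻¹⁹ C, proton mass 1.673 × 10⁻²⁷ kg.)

KE = eV = 1.602 × 10⁻¹⁹ × 198.0 = 3.172 × 10⁻¹⁷ J.
p = √(2mKE) = √(2 × 1.673 × 10⁻²⁷ × 3.172 × 10⁻¹⁷) = 3.258 × 10⁻²² kg·m/s.
λ = h/p = 6.626 × 10⁻³⁴ / 3.258 × 10⁻²² = 2.03 × 10⁻¹² m = 2030 fm.

λ = 2030 fm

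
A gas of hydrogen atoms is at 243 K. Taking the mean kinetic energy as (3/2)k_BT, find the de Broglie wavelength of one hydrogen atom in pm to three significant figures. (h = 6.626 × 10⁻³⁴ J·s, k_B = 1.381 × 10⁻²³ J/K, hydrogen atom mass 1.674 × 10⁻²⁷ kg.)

KE = (3/2)k_BT = 1.5 × 1.381 × 10⁻²³ × 243 = 5.034 × 10⁻²¹ J.
p = √(2mKE) = √(2 × 1.674 × 10⁻²⁷ × 5.034 × 10⁻²¹) = 4.105 × 10⁻²⁴ kg·m/s.
λ = h/p = 1.61 × 10⁻¹⁰ m = 161 pm.

λ = 161 pm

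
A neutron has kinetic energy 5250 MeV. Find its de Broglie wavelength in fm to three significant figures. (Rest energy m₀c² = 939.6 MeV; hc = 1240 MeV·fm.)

λ = 0.203 fm

Total energy E = KE + m₀c² = 5250 + 939.6 = 6189.6 MeV.
(pc)² = E² − (m₀c²)² = (6189.6)² − (939.6)² = 3.743 × 10⁷ MeV², so pc = 6118 MeV.
λ = hc/(pc) = 1240 MeV·fm / 6118 MeV = 0.203 fm.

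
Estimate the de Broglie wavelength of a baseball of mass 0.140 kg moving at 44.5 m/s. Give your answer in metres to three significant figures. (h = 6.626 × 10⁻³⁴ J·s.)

p = mv = 0.140 × 44.5 = 6.230 kg·m/s.
λ = h/p = 6.626 × 10⁻³⁴ / 6.230 = 1.06 × 10⁻³⁴ m.

λ = 1.06 × 10⁻³⁴ m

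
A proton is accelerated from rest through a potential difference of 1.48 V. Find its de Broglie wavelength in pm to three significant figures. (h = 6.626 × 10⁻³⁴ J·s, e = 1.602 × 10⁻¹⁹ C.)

KE = eV = 1.602 × 10⁻¹⁹ × 1.480 = 2.371 × 10⁻¹⁹ J.
p = √(2mKE) = √(2 × 1.673 × 10⁻²⁷ × 2.371 × 10⁻¹⁹) = 2.817 × 10⁻²³ kg·m/s.
λ = h/p = 6.626 × 10⁻³⁴ / 2.817 × 10⁻²³ = 2.35 × 10⁻¹¹ m = 23.5 pm.

λ = 23.5 pm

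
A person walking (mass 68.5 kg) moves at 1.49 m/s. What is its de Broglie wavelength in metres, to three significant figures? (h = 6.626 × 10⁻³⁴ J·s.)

λ = 6.49 × 10⁻³⁶ m

p = mv = 68.5 × 1.49 = 1.021 × 10² kg·m/s.
λ = h/p = 6.626 × 10⁻³⁴ / 1.021 × 10² = 6.49 × 10⁻³⁶ m.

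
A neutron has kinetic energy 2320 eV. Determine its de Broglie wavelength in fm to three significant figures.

λ = 594 fm

KE = 2320 eV = 3.717 × 10⁻¹⁶ J.
p = √(2mKE) = √(2 × 1.675 × 10⁻²⁷ × 3.717 × 10⁻¹⁶) = 1.116 × 10⁻²¹ kg·m/s.
λ = h/p = 6.626 × 10⁻³⁴ / 1.116 × 10⁻²¹ = 5.94 × 10⁻¹³ m = 594 fm.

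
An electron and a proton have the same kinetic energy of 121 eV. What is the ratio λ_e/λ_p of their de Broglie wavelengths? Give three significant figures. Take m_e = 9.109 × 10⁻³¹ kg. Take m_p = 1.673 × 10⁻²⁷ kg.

At fixed KE, p = √(2mKE) so λ = h/p ∝ 1/√m.
λ_e/λ_p = √(m_p/m_e) = √(1.673 × 10⁻²⁷/9.109 × 10⁻³¹) = √(1837) = 42.9.

λ_e/λ_p = 42.9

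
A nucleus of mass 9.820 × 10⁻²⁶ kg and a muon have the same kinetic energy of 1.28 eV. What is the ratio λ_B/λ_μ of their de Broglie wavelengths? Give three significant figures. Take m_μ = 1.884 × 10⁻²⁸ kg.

At fixed KE, p = √(2mKE) so λ = h/p ∝ 1/√m.
λ_B/λ_μ = √(m_μ/m_B) = √(1.884 × 10⁻²⁸/9.820 × 10⁻²⁶) = √(1.919 × 10⁻³) = 0.0438.

λ_B/λ_μ = 0.0438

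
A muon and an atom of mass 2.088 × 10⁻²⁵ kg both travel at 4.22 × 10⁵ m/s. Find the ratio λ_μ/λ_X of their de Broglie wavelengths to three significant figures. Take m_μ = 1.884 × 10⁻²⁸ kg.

λ_μ/λ_X = 1110

At fixed v, p = mv so λ = h/(mv) ∝ 1/m.
λ_μ/λ_X = m_X/m_μ = 2.088 × 10⁻²⁵/1.884 × 10⁻²⁸ = 1110.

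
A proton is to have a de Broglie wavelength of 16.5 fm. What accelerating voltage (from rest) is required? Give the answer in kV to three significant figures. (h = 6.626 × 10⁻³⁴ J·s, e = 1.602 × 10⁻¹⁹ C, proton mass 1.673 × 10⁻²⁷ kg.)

V = 3010 kV

p = h/λ = 6.626 × 10⁻³⁴ / 1.650 × 10⁻¹⁴ = 4.016 × 10⁻²⁰ kg·m/s.
KE = p²/(2m) = 4.820 × 10⁻¹³ J.
V = KE/e = 4.820 × 10⁻¹³ / (1.602 × 10⁻¹⁹) = 3010 kV.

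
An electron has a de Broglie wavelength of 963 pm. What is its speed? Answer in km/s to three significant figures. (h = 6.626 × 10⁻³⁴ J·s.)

p = h/λ = 6.626 × 10⁻³⁴ / 9.630 × 10⁻¹⁰ = 6.881 × 10⁻²⁵ kg·m/s.
v = p/m = 6.881 × 10⁻²⁵ / 9.109 × 10⁻³¹ = 7.55 × 10⁵ m/s = 755 km/s.

v = 755 km/s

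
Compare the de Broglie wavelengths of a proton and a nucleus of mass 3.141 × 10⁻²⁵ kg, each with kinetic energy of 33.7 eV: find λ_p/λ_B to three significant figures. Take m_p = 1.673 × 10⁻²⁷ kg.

At fixed KE, p = √(2mKE) so λ = h/p ∝ 1/√m.
λ_p/λ_B = √(m_B/m_p) = √(3.141 × 10⁻²⁵/1.673 × 10⁻²⁷) = √(187.7) = 13.7.

λ_p/λ_B = 13.7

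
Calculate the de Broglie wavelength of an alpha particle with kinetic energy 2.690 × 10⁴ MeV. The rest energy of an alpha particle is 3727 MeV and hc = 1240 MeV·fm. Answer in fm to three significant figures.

Total energy E = KE + m₀c² = 2.690 × 10⁴ + 3727 = 30627 MeV.
(pc)² = E² − (m₀c²)² = (30627)² − (3727)² = 9.241 × 10⁸ MeV², so pc = 3.040 × 10⁴ MeV.
λ = hc/(pc) = 1240 MeV·fm / 3.040 × 10⁴ MeV = 0.0408 fm.

λ = 0.0408 fm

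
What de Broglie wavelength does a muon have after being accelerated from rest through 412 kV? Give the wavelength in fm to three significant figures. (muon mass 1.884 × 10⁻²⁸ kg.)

KE = eV = 1.602 × 10⁻¹⁹ × 4.120 × 10⁵ = 6.600 × 10⁻¹⁴ J.
p = √(2mKE) = √(2 × 1.884 × 10⁻²⁸ × 6.600 × 10⁻¹⁴) = 4.987 × 10⁻²¹ kg·m/s.
λ = h/p = 6.626 × 10⁻³⁴ / 4.987 × 10⁻²¹ = 1.33 × 10⁻¹³ m = 133 fm.

λ = 133 fm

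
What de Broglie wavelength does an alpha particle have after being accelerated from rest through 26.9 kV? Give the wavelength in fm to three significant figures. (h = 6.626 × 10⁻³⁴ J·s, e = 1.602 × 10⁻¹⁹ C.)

λ = 61.9 fm

KE = 2eV = 2 × 1.602 × 10⁻¹⁹ × 2.690 × 10⁴ = 8.619 × 10⁻¹⁵ J.
p = √(2mKE) = √(2 × 6.645 × 10⁻²⁷ × 8.619 × 10⁻¹⁵) = 1.070 × 10⁻²⁰ kg·m/s.
λ = h/p = 6.626 × 10⁻³⁴ / 1.070 × 10⁻²⁰ = 6.19 × 10⁻¹⁴ m = 61.9 fm.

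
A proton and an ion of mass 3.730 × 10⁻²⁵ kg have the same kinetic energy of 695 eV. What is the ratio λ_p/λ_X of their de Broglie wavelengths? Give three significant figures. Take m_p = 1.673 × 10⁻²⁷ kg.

At fixed KE, p = √(2mKE) so λ = h/p ∝ 1/√m.
λ_p/λ_X = √(m_X/m_p) = √(3.730 × 10⁻²⁵/1.673 × 10⁻²⁷) = √(223.0) = 14.9.

λ_p/λ_X = 14.9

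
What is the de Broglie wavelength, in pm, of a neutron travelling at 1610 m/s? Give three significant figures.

p = mv = 1.675 × 10⁻²⁷ × 1610 = 2.697 × 10⁻²⁴ kg·m/s.
λ = h/p = 6.626 × 10⁻³⁴ / 2.697 × 10⁻²⁴ = 2.46 × 10⁻¹⁰ m = 246 pm.

λ = 246 pm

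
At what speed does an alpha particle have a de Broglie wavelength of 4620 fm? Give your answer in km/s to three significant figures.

v = 21.6 km/s

p = h/λ = 6.626 × 10⁻³⁴ / 4.620 × 10⁻¹² = 1.434 × 10⁻²² kg·m/s.
v = p/m = 1.434 × 10⁻²² / 6.645 × 10⁻²⁷ = 2.16 × 10⁴ m/s = 21.6 km/s.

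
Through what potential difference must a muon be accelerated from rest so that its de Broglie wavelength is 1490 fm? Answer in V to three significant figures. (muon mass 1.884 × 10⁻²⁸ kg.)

V = 3280 V

p = h/λ = 6.626 × 10⁻³⁴ / 1.490 × 10⁻¹² = 4.447 × 10⁻²² kg·m/s.
KE = p²/(2m) = 5.248 × 10⁻¹⁶ J.
V = KE/e = 5.248 × 10⁻¹⁶ / (1.602 × 10⁻¹⁹) = 3280 V.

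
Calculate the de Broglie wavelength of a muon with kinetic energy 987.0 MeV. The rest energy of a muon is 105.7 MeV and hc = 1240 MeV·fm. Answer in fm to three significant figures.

Total energy E = KE + m₀c² = 987.0 + 105.7 = 1092.7 MeV.
(pc)² = E² − (m₀c²)² = (1092.7)² − (105.7)² = 1.183 × 10⁶ MeV², so pc = 1088 MeV.
λ = hc/(pc) = 1240 MeV·fm / 1088 MeV = 1.14 fm.

λ = 1.14 fm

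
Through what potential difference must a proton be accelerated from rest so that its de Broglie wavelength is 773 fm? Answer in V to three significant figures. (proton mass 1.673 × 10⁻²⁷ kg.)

p = h/λ = 6.626 × 10⁻³⁴ / 7.730 × 10⁻¹³ = 8.572 × 10⁻²² kg·m/s.
KE = p²/(2m) = 2.196 × 10⁻¹⁶ J.
V = KE/e = 2.196 × 10⁻¹⁶ / (1.602 × 10⁻¹⁹) = 1370 V.

V = 1370 V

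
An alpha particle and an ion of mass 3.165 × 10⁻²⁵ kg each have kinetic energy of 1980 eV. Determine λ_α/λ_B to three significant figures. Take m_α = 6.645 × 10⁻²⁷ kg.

At fixed KE, p = √(2mKE) so λ = h/p ∝ 1/√m.
λ_α/λ_B = √(m_B/m_α) = √(3.165 × 10⁻²⁵/6.645 × 10⁻²⁷) = √(47.63) = 6.90.

λ_α/λ_B = 6.90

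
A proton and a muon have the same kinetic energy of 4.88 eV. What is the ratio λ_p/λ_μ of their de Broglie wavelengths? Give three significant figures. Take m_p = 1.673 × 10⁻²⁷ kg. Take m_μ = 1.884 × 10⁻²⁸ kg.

At fixed KE, p = √(2mKE) so λ = h/p ∝ 1/√m.
λ_p/λ_μ = √(m_μ/m_p) = √(1.884 × 10⁻²⁸/1.673 × 10⁻²⁷) = √(0.1126) = 0.336.

λ_p/λ_μ = 0.336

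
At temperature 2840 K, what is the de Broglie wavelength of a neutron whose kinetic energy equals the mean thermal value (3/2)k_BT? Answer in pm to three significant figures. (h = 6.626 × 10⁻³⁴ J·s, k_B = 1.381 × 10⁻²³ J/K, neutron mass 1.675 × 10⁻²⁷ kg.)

KE = (3/2)k_BT = 1.5 × 1.381 × 10⁻²³ × 2840 = 5.883 × 10⁻²⁰ J.
p = √(2mKE) = √(2 × 1.675 × 10⁻²⁷ × 5.883 × 10⁻²⁰) = 1.404 × 10⁻²³ kg·m/s.
λ = h/p = 4.72 × 10⁻¹¹ m = 47.2 pm.

λ = 47.2 pm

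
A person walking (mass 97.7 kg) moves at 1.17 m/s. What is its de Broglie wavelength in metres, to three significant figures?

p = mv = 97.7 × 1.17 = 1.143 × 10² kg·m/s.
λ = h/p = 6.626 × 10⁻³⁴ / 1.143 × 10² = 5.80 × 10⁻³⁶ m.

λ = 5.80 × 10⁻³⁶ m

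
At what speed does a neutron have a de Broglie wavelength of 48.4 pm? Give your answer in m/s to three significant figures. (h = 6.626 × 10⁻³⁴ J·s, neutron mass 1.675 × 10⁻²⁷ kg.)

v = 8170 m/s

p = h/λ = 6.626 × 10⁻³⁴ / 4.840 × 10⁻¹¹ = 1.369 × 10⁻²³ kg·m/s.
v = p/m = 1.369 × 10⁻²³ / 1.675 × 10⁻²⁷ = 8.17 × 10³ m/s = 8170 m/s.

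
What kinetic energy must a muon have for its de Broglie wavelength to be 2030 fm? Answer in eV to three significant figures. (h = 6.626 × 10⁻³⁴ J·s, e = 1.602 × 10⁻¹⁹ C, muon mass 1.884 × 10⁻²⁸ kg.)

KE = 1760 eV

p = h/λ = 6.626 × 10⁻³⁴ / 2.030 × 10⁻¹² = 3.264 × 10⁻²² kg·m/s.
KE = p²/(2m) = (3.264 × 10⁻²²)² / (2 × 1.884 × 10⁻²⁸) = 2.827 × 10⁻¹⁶ J = 1760 eV.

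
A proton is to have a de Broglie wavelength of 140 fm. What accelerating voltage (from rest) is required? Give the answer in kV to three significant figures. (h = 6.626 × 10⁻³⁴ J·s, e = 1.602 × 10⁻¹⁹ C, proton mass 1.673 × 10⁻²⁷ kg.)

V = 41.8 kV

p = h/λ = 6.626 × 10⁻³⁴ / 1.400 × 10⁻¹³ = 4.733 × 10⁻²¹ kg·m/s.
KE = p²/(2m) = 6.695 × 10⁻¹⁵ J.
V = KE/e = 6.695 × 10⁻¹⁵ / (1.602 × 10⁻¹⁹) = 41.8 kV.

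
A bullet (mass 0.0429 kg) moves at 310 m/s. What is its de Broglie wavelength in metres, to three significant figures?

λ = 4.98 × 10⁻³⁵ m

p = mv = 0.0429 × 310 = 1.330 × 10¹ kg·m/s.
λ = h/p = 6.626 × 10⁻³⁴ / 1.330 × 10¹ = 4.98 × 10⁻³⁵ m.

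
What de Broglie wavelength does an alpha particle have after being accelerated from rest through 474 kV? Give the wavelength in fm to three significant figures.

KE = 2eV = 2 × 1.602 × 10⁻¹⁹ × 4.740 × 10⁵ = 1.519 × 10⁻¹³ J.
p = √(2mKE) = √(2 × 6.645 × 10⁻²⁷ × 1.519 × 10⁻¹³) = 4.493 × 10⁻²⁰ kg·m/s.
λ = h/p = 6.626 × 10⁻³⁴ / 4.493 × 10⁻²⁰ = 1.47 × 10⁻¹⁴ m = 14.7 fm.

λ = 14.7 fm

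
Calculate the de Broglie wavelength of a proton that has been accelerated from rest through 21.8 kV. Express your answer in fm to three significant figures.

KE = eV = 1.602 × 10⁻¹⁹ × 2.180 × 10⁴ = 3.492 × 10⁻¹⁵ J.
p = √(2mKE) = √(2 × 1.673 × 10⁻²⁷ × 3.492 × 10⁻¹⁵) = 3.418 × 10⁻²¹ kg·m/s.
λ = h/p = 6.626 × 10⁻³⁴ / 3.418 × 10⁻²¹ = 1.94 × 10⁻¹³ m = 194 fm.

λ = 194 fm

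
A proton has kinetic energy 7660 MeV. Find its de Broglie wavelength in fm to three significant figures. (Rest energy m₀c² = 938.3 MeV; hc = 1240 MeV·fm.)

λ = 0.145 fm

Total energy E = KE + m₀c² = 7660 + 938.3 = 8598.3 MeV.
(pc)² = E² − (m₀c²)² = (8598.3)² − (938.3)² = 7.305 × 10⁷ MeV², so pc = 8547 MeV.
λ = hc/(pc) = 1240 MeV·fm / 8547 MeV = 0.145 fm.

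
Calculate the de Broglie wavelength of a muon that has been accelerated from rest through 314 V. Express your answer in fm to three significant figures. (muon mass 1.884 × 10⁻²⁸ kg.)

KE = eV = 1.602 × 10⁻¹⁹ × 314.0 = 5.030 × 10⁻¹⁷ J.
p = √(2mKE) = √(2 × 1.884 × 10⁻²⁸ × 5.030 × 10⁻¹⁷) = 1.377 × 10⁻²² kg·m/s.
λ = h/p = 6.626 × 10⁻³⁴ / 1.377 × 10⁻²² = 4.81 × 10⁻¹² m = 4810 fm.

λ = 4810 fm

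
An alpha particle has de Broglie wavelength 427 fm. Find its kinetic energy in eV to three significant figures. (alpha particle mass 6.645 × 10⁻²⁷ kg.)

KE = 1130 eV

p = h/λ = 6.626 × 10⁻³⁴ / 4.270 × 10⁻¹³ = 1.552 × 10⁻²¹ kg·m/s.
KE = p²/(2m) = (1.552 × 10⁻²¹)² / (2 × 6.645 × 10⁻²⁷) = 1.812 × 10⁻¹⁶ J = 1130 eV.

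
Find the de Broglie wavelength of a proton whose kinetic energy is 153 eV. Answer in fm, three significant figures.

λ = 2310 fm

KE = 153 eV = 2.451 × 10⁻¹⁷ J.
p = √(2mKE) = √(2 × 1.673 × 10⁻²⁷ × 2.451 × 10⁻¹⁷) = 2.864 × 10⁻²² kg·m/s.
λ = h/p = 6.626 × 10⁻³⁴ / 2.864 × 10⁻²² = 2.31 × 10⁻¹² m = 2310 fm.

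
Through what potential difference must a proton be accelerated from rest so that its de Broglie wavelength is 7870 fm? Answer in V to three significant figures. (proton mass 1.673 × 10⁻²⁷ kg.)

V = 13.2 V

p = h/λ = 6.626 × 10⁻³⁴ / 7.870 × 10⁻¹² = 8.419 × 10⁻²³ kg·m/s.
KE = p²/(2m) = 2.118 × 10⁻¹⁸ J.
V = KE/e = 2.118 × 10⁻¹⁸ / (1.602 × 10⁻¹⁹) = 13.2 V.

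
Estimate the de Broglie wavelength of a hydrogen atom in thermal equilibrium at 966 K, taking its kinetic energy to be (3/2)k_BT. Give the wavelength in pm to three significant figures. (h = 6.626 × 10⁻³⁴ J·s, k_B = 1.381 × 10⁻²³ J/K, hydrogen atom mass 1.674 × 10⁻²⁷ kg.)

λ = 81.0 pm

KE = (3/2)k_BT = 1.5 × 1.381 × 10⁻²³ × 966 = 2.001 × 10⁻²⁰ J.
p = √(2mKE) = √(2 × 1.674 × 10⁻²⁷ × 2.001 × 10⁻²⁰) = 8.185 × 10⁻²⁴ kg·m/s.
λ = h/p = 8.10 × 10⁻¹¹ m = 81.0 pm.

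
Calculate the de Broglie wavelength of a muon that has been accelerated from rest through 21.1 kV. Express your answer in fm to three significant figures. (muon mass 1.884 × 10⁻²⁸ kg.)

KE = eV = 1.602 × 10⁻¹⁹ × 2.110 × 10⁴ = 3.380 × 10⁻¹⁵ J.
p = √(2mKE) = √(2 × 1.884 × 10⁻²⁸ × 3.380 × 10⁻¹⁵) = 1.129 × 10⁻²¹ kg·m/s.
λ = h/p = 6.626 × 10⁻³⁴ / 1.129 × 10⁻²¹ = 5.87 × 10⁻¹³ m = 587 fm.

λ = 587 fm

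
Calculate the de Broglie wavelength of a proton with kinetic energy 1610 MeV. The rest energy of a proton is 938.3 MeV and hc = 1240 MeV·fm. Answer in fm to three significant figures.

Total energy E = KE + m₀c² = 1610 + 938.3 = 2548.3 MeV.
(pc)² = E² − (m₀c²)² = (2548.3)² − (938.3)² = 5.613 × 10⁶ MeV², so pc = 2369 MeV.
λ = hc/(pc) = 1240 MeV·fm / 2369 MeV = 0.523 fm.

λ = 0.523 fm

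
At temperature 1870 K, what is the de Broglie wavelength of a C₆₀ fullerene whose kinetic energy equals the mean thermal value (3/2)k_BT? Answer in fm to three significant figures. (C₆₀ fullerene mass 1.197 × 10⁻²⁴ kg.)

KE = (3/2)k_BT = 1.5 × 1.381 × 10⁻²³ × 1870 = 3.874 × 10⁻²⁰ J.
p = √(2mKE) = √(2 × 1.197 × 10⁻²⁴ × 3.874 × 10⁻²⁰) = 3.045 × 10⁻²² kg·m/s.
λ = h/p = 2.18 × 10⁻¹² m = 2180 fm.

λ = 2180 fm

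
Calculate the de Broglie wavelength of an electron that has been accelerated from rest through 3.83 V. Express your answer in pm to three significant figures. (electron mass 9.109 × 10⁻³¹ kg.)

KE = eV = 1.602 × 10⁻¹⁹ × 3.830 = 6.136 × 10⁻¹⁹ J.
p = √(2mKE) = √(2 × 9.109 × 10⁻³¹ × 6.136 × 10⁻¹⁹) = 1.057 × 10⁻²⁴ kg·m/s.
λ = h/p = 6.626 × 10⁻³⁴ / 1.057 × 10⁻²⁴ = 6.27 × 10⁻¹⁰ m = 627 pm.

λ = 627 pm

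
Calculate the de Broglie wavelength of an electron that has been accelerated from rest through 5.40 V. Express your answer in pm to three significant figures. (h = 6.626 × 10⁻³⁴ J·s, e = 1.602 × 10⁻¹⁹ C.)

λ = 528 pm

KE = eV = 1.602 × 10⁻¹⁹ × 5.400 = 8.651 × 10⁻¹⁹ J.
p = √(2mKE) = √(2 × 9.109 × 10⁻³¹ × 8.651 × 10⁻¹⁹) = 1.255 × 10⁻²⁴ kg·m/s.
λ = h/p = 6.626 × 10⁻³⁴ / 1.255 × 10⁻²⁴ = 5.28 × 10⁻¹⁰ m = 528 pm.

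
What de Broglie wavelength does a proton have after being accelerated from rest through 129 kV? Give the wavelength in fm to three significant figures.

KE = eV = 1.602 × 10⁻¹⁹ × 1.290 × 10⁵ = 2.067 × 10⁻¹⁴ J.
p = √(2mKE) = √(2 × 1.673 × 10⁻²⁷ × 2.067 × 10⁻¹⁴) = 8.316 × 10⁻²¹ kg·m/s.
λ = h/p = 6.626 × 10⁻³⁴ / 8.316 × 10⁻²¹ = 7.97 × 10⁻¹⁴ m = 79.7 fm.

λ = 79.7 fm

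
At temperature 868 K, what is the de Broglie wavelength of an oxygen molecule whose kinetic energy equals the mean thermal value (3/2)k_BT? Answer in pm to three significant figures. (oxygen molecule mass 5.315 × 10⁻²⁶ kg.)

KE = (3/2)k_BT = 1.5 × 1.381 × 10⁻²³ × 868 = 1.798 × 10⁻²⁰ J.
p = √(2mKE) = √(2 × 5.315 × 10⁻²⁶ × 1.798 × 10⁻²⁰) = 4.372 × 10⁻²³ kg·m/s.
λ = h/p = 1.52 × 10⁻¹¹ m = 15.2 pm.

λ = 15.2 pm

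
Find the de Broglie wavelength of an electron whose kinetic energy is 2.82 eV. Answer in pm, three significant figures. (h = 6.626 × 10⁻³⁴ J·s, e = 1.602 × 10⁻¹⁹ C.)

λ = 730 pm

KE = 2.82 eV = 4.518 × 10⁻¹⁹ J.
p = √(2mKE) = √(2 × 9.109 × 10⁻³¹ × 4.518 × 10⁻¹⁹) = 9.072 × 10⁻²⁵ kg·m/s.
λ = h/p = 6.626 × 10⁻³⁴ / 9.072 × 10⁻²⁵ = 7.30 × 10⁻¹⁰ m = 730 pm.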